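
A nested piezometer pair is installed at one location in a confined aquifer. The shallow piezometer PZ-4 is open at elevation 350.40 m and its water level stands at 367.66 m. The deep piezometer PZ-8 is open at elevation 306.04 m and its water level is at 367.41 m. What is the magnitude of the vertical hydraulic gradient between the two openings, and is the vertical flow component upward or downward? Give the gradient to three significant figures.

|i_v| ≈ 0.00564; vertical flow is downward

Total head at PZ-4: h = 367.66 m (water level in the standpipe).
Total head at PZ-8: h = 367.41 m.
Δh = h(PZ-4) − h(PZ-8) = 367.66 − 367.41 = 0.25 m.
Vertical separation Δz = 350.40 − 306.04 = 44.36 m.
|i_v| = |Δh| / Δz = 0.25 / 44.36 = 0.00564.
Head is higher in the shallow piezometer, so vertical flow is downward (recharge condition).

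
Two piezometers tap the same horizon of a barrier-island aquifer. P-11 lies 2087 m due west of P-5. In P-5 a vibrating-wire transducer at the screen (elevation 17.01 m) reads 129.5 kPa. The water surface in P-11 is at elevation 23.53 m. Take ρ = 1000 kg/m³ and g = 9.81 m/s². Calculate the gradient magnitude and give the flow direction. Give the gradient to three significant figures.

i ≈ 0.00320; groundwater flows toward the west

Pressure head at P-5: ψ = P/(ρg) = 129.5×1000 / (1000 × 9.81) = 13.20 m.
Total head at P-5: h = z + ψ = 17.01 + 13.20 = 30.21 m.
Total head at P-11: h = 23.53 m (water level in the piezometer is the total head).
Head difference: h(P-5) − h(P-11) = 30.21 − 23.53 = 6.68 m.
Hydraulic gradient: i = |Δh| / L = 6.68 / 2087 = 0.00320.
Flow is from higher to lower head: from P-5 toward P-11, i.e. toward the west.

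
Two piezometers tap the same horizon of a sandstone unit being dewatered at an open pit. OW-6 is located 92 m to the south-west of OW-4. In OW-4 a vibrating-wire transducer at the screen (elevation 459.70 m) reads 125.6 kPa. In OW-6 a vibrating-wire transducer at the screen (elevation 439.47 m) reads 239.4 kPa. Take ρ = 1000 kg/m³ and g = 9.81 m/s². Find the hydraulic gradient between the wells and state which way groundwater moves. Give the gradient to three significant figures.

Pressure head at OW-4: ψ = P/(ρg) = 125.6×1000 / (1000 × 9.81) = 12.80 m.
Total head at OW-4: h = z + ψ = 459.70 + 12.80 = 472.50 m.
Pressure head at OW-6: ψ = P/(ρg) = 239.4×1000 / (1000 × 9.81) = 24.40 m.
Total head at OW-6: h = z + ψ = 439.47 + 24.40 = 463.87 m.
Head difference: h(OW-4) − h(OW-6) = 472.50 − 463.87 = 8.63 m.
Hydraulic gradient: i = |Δh| / L = 8.63 / 92 = 0.0938.
Flow is from higher to lower head: from OW-4 toward OW-6, i.e. toward the south-west.

i ≈ 0.0938; groundwater flows toward the south-west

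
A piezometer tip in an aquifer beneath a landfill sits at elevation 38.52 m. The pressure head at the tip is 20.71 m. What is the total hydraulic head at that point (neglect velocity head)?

h ≈ 59.23 m

h = z + ψ = 38.52 + 20.71 = 59.23 m.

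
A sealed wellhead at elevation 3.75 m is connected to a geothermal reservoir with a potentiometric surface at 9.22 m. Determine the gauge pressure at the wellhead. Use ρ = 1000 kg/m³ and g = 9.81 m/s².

P ≈ 53.7 kPa

Head above the cap: Δh = 9.22 − 3.75 = 5.47 m.
P = ρgΔh = 1000 × 9.81 × 5.47 = 53661 Pa ≈ 53.7 kPa.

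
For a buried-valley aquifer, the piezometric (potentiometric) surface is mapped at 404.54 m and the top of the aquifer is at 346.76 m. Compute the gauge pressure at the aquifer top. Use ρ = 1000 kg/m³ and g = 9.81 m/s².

Pressure head at the aquifer top: ψ = h − z = 404.54 − 346.76 = 57.78 m.
P = ρgψ = 1000 × 9.81 × 57.78 = 566822 Pa ≈ 567 kPa.

P ≈ 567 kPa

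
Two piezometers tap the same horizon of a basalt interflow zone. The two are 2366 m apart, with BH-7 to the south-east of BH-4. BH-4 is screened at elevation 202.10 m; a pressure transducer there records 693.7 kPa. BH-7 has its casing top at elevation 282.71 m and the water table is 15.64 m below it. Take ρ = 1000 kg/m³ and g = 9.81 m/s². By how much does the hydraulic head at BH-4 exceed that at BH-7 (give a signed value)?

Δh ≈ 5.74 m

Pressure head at BH-4: ψ = P/(ρg) = 693.7×1000 / (1000 × 9.81) = 70.71 m.
Total head at BH-4: h = z + ψ = 202.10 + 70.71 = 272.81 m.
Total head at BH-7: h = 282.71 − 15.64 = 267.07 m.
Head difference: h(BH-4) − h(BH-7) = 272.81 − 267.07 = 5.74 m.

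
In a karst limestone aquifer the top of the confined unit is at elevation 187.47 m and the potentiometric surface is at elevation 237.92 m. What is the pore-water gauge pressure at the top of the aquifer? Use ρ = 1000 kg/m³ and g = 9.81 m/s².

P ≈ 495 kPa

Pressure head at the aquifer top: ψ = h − z = 237.92 − 187.47 = 50.45 m.
P = ρgψ = 1000 × 9.81 × 50.45 = 494914 Pa ≈ 495 kPa.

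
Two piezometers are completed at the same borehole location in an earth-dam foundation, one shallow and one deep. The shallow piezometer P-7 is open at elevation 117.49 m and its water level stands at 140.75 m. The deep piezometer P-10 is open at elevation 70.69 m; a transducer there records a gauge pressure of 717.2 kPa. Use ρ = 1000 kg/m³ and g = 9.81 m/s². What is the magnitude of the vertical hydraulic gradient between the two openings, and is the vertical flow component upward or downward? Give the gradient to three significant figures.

|i_v| ≈ 0.0652; vertical flow is upward

Total head at P-7: h = 140.75 m (water level in the standpipe).
Pressure head at P-10: ψ = P/(ρg) = 717.2×1000 / (1000 × 9.81) = 73.11 m.
Total head at P-10: h = z + ψ = 70.69 + 73.11 = 143.80 m.
Δh = h(P-7) − h(P-10) = 140.75 − 143.80 = -3.05 m.
Vertical separation Δz = 117.49 − 70.69 = 46.80 m.
|i_v| = |Δh| / Δz = 3.05 / 46.80 = 0.0652.
Head is higher in the deep piezometer, so vertical flow is upward (discharge condition).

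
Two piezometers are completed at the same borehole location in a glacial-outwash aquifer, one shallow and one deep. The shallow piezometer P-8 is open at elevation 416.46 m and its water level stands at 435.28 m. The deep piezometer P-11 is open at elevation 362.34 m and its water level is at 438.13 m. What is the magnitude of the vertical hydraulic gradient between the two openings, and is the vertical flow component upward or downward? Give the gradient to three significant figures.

|i_v| ≈ 0.0527; vertical flow is upward

Total head at P-8: h = 435.28 m (water level in the standpipe).
Total head at P-11: h = 438.13 m.
Δh = h(P-8) − h(P-11) = 435.28 − 438.13 = -2.85 m.
Vertical separation Δz = 416.46 − 362.34 = 54.12 m.
|i_v| = |Δh| / Δz = 2.85 / 54.12 = 0.0527.
Head is higher in the deep piezometer, so vertical flow is upward (discharge condition).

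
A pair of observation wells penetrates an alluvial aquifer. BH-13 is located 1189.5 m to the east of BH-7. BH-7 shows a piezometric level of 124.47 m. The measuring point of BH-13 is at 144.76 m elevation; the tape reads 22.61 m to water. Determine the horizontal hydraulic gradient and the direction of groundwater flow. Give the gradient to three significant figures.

i ≈ 0.00195; groundwater flows toward the east

Total head at BH-7: h = 124.47 m (water level in the piezometer is the total head).
Total head at BH-13: h = 144.76 − 22.61 = 122.15 m.
Head difference: h(BH-7) − h(BH-13) = 124.47 − 122.15 = 2.32 m.
Hydraulic gradient: i = |Δh| / L = 2.32 / 1189.5 = 0.00195.
Flow is from higher to lower head: from BH-7 toward BH-13, i.e. toward the east.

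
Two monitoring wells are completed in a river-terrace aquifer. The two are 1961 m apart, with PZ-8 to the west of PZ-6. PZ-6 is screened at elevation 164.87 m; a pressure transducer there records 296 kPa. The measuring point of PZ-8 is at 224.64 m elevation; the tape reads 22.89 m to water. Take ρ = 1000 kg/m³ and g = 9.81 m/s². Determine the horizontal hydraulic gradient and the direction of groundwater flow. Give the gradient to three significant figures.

i ≈ 0.00342; groundwater flows toward the east

Pressure head at PZ-6: ψ = P/(ρg) = 296×1000 / (1000 × 9.81) = 30.17 m.
Total head at PZ-6: h = z + ψ = 164.87 + 30.17 = 195.04 m.
Total head at PZ-8: h = 224.64 − 22.89 = 201.75 m.
Head difference: h(PZ-6) − h(PZ-8) = 195.04 − 201.75 = -6.71 m.
Hydraulic gradient: i = |Δh| / L = 6.71 / 1961 = 0.00342.
Flow is from higher to lower head: from PZ-8 toward PZ-6, i.e. toward the east.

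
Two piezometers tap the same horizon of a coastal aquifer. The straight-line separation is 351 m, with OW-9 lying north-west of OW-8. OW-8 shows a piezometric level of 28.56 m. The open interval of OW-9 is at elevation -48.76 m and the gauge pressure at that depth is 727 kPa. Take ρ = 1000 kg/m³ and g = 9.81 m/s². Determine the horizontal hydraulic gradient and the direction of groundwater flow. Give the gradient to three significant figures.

Total head at OW-8: h = 28.56 m (water level in the piezometer is the total head).
Pressure head at OW-9: ψ = P/(ρg) = 727×1000 / (1000 × 9.81) = 74.11 m.
Total head at OW-9: h = z + ψ = -48.76 + 74.11 = 25.35 m.
Head difference: h(OW-8) − h(OW-9) = 28.56 − 25.35 = 3.21 m.
Hydraulic gradient: i = |Δh| / L = 3.21 / 351 = 0.00915.
Flow is from higher to lower head: from OW-8 toward OW-9, i.e. toward the north-west.

i ≈ 0.00915; groundwater flows toward the north-west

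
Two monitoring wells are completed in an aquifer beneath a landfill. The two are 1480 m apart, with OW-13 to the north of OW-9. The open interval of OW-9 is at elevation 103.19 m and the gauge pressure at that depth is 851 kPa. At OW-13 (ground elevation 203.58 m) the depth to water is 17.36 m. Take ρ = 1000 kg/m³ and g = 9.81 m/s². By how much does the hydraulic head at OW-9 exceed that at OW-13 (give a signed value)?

Δh ≈ 3.72 m

Pressure head at OW-9: ψ = P/(ρg) = 851×1000 / (1000 × 9.81) = 86.75 m.
Total head at OW-9: h = z + ψ = 103.19 + 86.75 = 189.94 m.
Total head at OW-13: h = 203.58 − 17.36 = 186.22 m.
Head difference: h(OW-9) − h(OW-13) = 189.94 − 186.22 = 3.72 m.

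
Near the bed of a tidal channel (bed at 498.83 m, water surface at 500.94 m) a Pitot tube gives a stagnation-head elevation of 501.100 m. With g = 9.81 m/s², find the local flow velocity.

v ≈ 1.77 m/s

Near the bed, under hydrostatic conditions, the piezometric head (z + ψ) equals the free-surface elevation, 500.94 m.
Velocity head = total − piezometric = 501.100 − 500.94 = 0.160 m.
v = √(2g·h_v) = √(2 × 9.81 × 0.160) = 1.77 m/s.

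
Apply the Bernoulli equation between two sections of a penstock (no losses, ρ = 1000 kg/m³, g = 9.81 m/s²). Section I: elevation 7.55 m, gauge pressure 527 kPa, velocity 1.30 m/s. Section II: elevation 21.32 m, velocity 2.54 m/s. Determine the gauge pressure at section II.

P₂ ≈ 390 kPa

Pressure head at I: ψ₁ = P₁/(ρg) = 527×1000 / (1000 × 9.81) = 53.72 m.
Velocity heads: v₁²/2g = 1.30²/19.62 = 0.086 m; v₂²/2g = 2.54²/19.62 = 0.329 m.
Total head H = z₁ + ψ₁ + v₁²/2g = 7.55 + 53.72 + 0.086 = 61.36 m.
ψ₂ = H − z₂ − v₂²/2g = 61.36 − 21.32 − 0.329 = 39.71 m.
P₂ = ρgψ₂ = 1000 × 9.81 × 39.71 ≈ 390 kPa.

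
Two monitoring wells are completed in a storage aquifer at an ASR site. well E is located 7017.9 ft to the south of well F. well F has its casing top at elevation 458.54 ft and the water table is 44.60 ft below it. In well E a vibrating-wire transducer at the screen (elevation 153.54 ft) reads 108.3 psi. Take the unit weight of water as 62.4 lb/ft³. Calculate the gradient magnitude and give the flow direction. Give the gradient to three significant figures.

Total head at well F: h = 458.54 − 44.60 = 413.94 ft.
Pressure head at well E: ψ = 144·P/γ = 144 × 108.3 / 62.4 = 249.92 ft.
Total head at well E: h = z + ψ = 153.54 + 249.92 = 403.46 ft.
Head difference: h(well F) − h(well E) = 413.94 − 403.46 = 10.48 ft.
Hydraulic gradient: i = |Δh| / L = 10.48 / 7017.9 = 0.00149.
Flow is from higher to lower head: from well F toward well E, i.e. toward the south.

i ≈ 0.00149; groundwater flows toward the south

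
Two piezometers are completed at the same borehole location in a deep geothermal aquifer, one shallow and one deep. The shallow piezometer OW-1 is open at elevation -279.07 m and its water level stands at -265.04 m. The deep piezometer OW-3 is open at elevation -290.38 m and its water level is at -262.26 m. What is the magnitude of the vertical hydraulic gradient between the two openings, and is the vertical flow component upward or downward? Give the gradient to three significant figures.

Total head at OW-1: h = -265.04 m (water level in the standpipe).
Total head at OW-3: h = -262.26 m.
Δh = h(OW-1) − h(OW-3) = -265.04 − (-262.26) = -2.78 m.
Vertical separation Δz = -279.07 − (-290.38) = 11.31 m.
|i_v| = |Δh| / Δz = 2.78 / 11.31 = 0.246.
Head is higher in the deep piezometer, so vertical flow is upward (discharge condition).

|i_v| ≈ 0.246; vertical flow is upward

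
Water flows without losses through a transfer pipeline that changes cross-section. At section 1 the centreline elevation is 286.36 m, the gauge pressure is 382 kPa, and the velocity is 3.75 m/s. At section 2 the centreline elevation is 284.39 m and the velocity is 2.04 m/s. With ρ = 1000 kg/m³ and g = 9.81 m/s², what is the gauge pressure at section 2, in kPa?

P₂ ≈ 406 kPa

Pressure head at 1: ψ₁ = P₁/(ρg) = 382×1000 / (1000 × 9.81) = 38.94 m.
Velocity heads: v₁²/2g = 3.75²/19.62 = 0.717 m; v₂²/2g = 2.04²/19.62 = 0.212 m.
Total head H = z₁ + ψ₁ + v₁²/2g = 286.36 + 38.94 + 0.717 = 326.02 m.
ψ₂ = H − z₂ − v₂²/2g = 326.02 − 284.39 − 0.212 = 41.42 m.
P₂ = ρgψ₂ = 1000 × 9.81 × 41.42 ≈ 406 kPa.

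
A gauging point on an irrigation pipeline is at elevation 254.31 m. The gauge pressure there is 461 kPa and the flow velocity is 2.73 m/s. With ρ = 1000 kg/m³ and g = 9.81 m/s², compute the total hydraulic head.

Pressure head ψ = P/(ρg) = 461×1000 / (1000 × 9.81) = 46.99 m.
Velocity head = v²/(2g) = 2.73² / (2 × 9.81) = 0.380 m.
h = z + ψ + v²/(2g) = 254.31 + 46.99 + 0.380 = 301.68 m.

h ≈ 301.68 m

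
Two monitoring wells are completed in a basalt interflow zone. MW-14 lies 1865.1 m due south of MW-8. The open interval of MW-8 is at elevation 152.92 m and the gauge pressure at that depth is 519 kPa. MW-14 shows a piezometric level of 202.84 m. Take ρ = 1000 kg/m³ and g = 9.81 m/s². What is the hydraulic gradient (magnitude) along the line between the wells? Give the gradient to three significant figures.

i ≈ 0.00160

Pressure head at MW-8: ψ = P/(ρg) = 519×1000 / (1000 × 9.81) = 52.91 m.
Total head at MW-8: h = z + ψ = 152.92 + 52.91 = 205.83 m.
Total head at MW-14: h = 202.84 m (water level in the piezometer is the total head).
Head difference: h(MW-8) − h(MW-14) = 205.83 − 202.84 = 2.99 m.
Hydraulic gradient: i = |Δh| / L = 2.99 / 1865.1 = 0.00160.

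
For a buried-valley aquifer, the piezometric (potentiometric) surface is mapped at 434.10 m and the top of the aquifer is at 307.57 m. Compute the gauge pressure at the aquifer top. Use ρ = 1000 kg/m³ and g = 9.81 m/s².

Pressure head at the aquifer top: ψ = h − z = 434.10 − 307.57 = 126.53 m.
P = ρgψ = 1000 × 9.81 × 126.53 = 1241259 Pa ≈ 1240 kPa.

P ≈ 1240 kPa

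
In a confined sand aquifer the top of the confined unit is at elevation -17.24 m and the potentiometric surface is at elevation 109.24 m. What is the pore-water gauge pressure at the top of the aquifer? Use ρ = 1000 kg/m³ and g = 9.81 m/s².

Pressure head at the aquifer top: ψ = h − z = 109.24 − (-17.24) = 126.48 m.
P = ρgψ = 1000 × 9.81 × 126.48 = 1240769 Pa ≈ 1240 kPa.

P ≈ 1240 kPa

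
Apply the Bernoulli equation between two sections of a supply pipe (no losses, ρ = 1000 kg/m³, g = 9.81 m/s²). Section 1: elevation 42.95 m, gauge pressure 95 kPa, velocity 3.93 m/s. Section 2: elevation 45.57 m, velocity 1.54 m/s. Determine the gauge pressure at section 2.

P₂ ≈ 75.8 kPa

Pressure head at 1: ψ₁ = P₁/(ρg) = 95×1000 / (1000 × 9.81) = 9.68 m.
Velocity heads: v₁²/2g = 3.93²/19.62 = 0.787 m; v₂²/2g = 1.54²/19.62 = 0.121 m.
Total head H = z₁ + ψ₁ + v₁²/2g = 42.95 + 9.68 + 0.787 = 53.42 m.
ψ₂ = H − z₂ − v₂²/2g = 53.42 − 45.57 − 0.121 = 7.73 m.
P₂ = ρgψ₂ = 1000 × 9.81 × 7.73 ≈ 75.8 kPa.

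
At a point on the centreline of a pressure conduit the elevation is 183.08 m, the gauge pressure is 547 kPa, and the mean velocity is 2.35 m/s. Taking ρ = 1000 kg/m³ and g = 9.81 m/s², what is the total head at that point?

h ≈ 239.12 m

Pressure head ψ = P/(ρg) = 547×1000 / (1000 × 9.81) = 55.76 m.
Velocity head = v²/(2g) = 2.35² / (2 × 9.81) = 0.281 m.
h = z + ψ + v²/(2g) = 183.08 + 55.76 + 0.281 = 239.12 m.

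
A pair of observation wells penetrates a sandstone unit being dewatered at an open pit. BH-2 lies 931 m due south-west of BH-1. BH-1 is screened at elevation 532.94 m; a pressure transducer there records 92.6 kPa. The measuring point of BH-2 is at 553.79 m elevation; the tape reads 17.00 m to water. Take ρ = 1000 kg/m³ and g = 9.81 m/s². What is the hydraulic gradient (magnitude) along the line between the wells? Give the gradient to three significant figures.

Pressure head at BH-1: ψ = P/(ρg) = 92.6×1000 / (1000 × 9.81) = 9.44 m.
Total head at BH-1: h = z + ψ = 532.94 + 9.44 = 542.38 m.
Total head at BH-2: h = 553.79 − 17.00 = 536.79 m.
Head difference: h(BH-1) − h(BH-2) = 542.38 − 536.79 = 5.59 m.
Hydraulic gradient: i = |Δh| / L = 5.59 / 931 = 0.00600.

i ≈ 0.00600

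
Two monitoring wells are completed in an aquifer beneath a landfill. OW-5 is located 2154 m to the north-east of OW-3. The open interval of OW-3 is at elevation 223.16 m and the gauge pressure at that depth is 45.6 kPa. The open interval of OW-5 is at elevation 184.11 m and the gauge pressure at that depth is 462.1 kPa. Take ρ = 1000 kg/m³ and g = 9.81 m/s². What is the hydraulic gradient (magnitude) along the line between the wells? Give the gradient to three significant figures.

Pressure head at OW-3: ψ = P/(ρg) = 45.6×1000 / (1000 × 9.81) = 4.65 m.
Total head at OW-3: h = z + ψ = 223.16 + 4.65 = 227.81 m.
Pressure head at OW-5: ψ = P/(ρg) = 462.1×1000 / (1000 × 9.81) = 47.10 m.
Total head at OW-5: h = z + ψ = 184.11 + 47.10 = 231.21 m.
Head difference: h(OW-3) − h(OW-5) = 227.81 − 231.21 = -3.40 m.
Hydraulic gradient: i = |Δh| / L = 3.40 / 2154 = 0.00158.

i ≈ 0.00158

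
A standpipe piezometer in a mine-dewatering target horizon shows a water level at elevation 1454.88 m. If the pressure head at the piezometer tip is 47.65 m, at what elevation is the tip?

z = h − ψ = 1454.88 − 47.65 = 1407.23 m.

z ≈ 1407.23 m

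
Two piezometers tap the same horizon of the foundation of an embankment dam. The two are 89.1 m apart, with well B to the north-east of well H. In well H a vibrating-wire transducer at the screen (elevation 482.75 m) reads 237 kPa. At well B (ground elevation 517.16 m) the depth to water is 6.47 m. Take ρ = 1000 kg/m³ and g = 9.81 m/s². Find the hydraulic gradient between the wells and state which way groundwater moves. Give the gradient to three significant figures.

Pressure head at well H: ψ = P/(ρg) = 237×1000 / (1000 × 9.81) = 24.16 m.
Total head at well H: h = z + ψ = 482.75 + 24.16 = 506.91 m.
Total head at well B: h = 517.16 − 6.47 = 510.69 m.
Head difference: h(well H) − h(well B) = 506.91 − 510.69 = -3.78 m.
Hydraulic gradient: i = |Δh| / L = 3.78 / 89.1 = 0.0424.
Flow is from higher to lower head: from well B toward well H, i.e. toward the south-west.

i ≈ 0.0424; groundwater flows toward the south-west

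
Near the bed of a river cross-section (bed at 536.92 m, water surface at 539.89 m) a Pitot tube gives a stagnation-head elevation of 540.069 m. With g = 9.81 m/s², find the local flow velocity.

Near the bed, under hydrostatic conditions, the piezometric head (z + ψ) equals the free-surface elevation, 539.89 m.
Velocity head = total − piezometric = 540.069 − 539.89 = 0.179 m.
v = √(2g·h_v) = √(2 × 9.81 × 0.179) = 1.87 m/s.

v ≈ 1.87 m/s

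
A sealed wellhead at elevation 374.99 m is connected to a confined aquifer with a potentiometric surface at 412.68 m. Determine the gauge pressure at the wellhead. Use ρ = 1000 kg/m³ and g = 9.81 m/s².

P ≈ 370 kPa

Head above the cap: Δh = 412.68 − 374.99 = 37.69 m.
P = ρgΔh = 1000 × 9.81 × 37.69 = 369739 Pa ≈ 370 kPa.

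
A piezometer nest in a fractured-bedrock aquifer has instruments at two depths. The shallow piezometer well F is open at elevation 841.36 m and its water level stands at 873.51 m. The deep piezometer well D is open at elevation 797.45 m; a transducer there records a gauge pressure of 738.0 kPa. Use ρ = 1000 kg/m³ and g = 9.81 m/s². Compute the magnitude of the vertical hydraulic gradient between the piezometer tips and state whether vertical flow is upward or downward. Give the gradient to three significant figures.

|i_v| ≈ 0.0189; vertical flow is downward

Total head at well F: h = 873.51 m (water level in the standpipe).
Pressure head at well D: ψ = P/(ρg) = 738.0×1000 / (1000 × 9.81) = 75.23 m.
Total head at well D: h = z + ψ = 797.45 + 75.23 = 872.68 m.
Δh = h(well F) − h(well D) = 873.51 − 872.68 = 0.83 m.
Vertical separation Δz = 841.36 − 797.45 = 43.91 m.
|i_v| = |Δh| / Δz = 0.83 / 43.91 = 0.0189.
Head is higher in the shallow piezometer, so vertical flow is downward (recharge condition).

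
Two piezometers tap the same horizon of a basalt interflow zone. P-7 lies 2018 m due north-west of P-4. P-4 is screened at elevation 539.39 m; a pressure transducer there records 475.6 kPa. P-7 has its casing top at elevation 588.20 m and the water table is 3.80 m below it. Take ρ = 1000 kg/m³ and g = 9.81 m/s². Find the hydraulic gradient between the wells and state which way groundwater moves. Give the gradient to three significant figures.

Pressure head at P-4: ψ = P/(ρg) = 475.6×1000 / (1000 × 9.81) = 48.48 m.
Total head at P-4: h = z + ψ = 539.39 + 48.48 = 587.87 m.
Total head at P-7: h = 588.20 − 3.80 = 584.40 m.
Head difference: h(P-4) − h(P-7) = 587.87 − 584.40 = 3.47 m.
Hydraulic gradient: i = |Δh| / L = 3.47 / 2018 = 0.00172.
Flow is from higher to lower head: from P-4 toward P-7, i.e. toward the north-west.

i ≈ 0.00172; groundwater flows toward the north-west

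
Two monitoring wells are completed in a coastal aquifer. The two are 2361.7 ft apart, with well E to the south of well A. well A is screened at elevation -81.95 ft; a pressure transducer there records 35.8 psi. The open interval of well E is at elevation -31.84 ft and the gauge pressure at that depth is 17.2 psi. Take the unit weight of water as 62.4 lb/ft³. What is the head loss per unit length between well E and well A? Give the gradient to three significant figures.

Pressure head at well A: ψ = 144·P/γ = 144 × 35.8 / 62.4 = 82.62 ft.
Total head at well A: h = z + ψ = -81.95 + 82.62 = 0.67 ft.
Pressure head at well E: ψ = 144·P/γ = 144 × 17.2 / 62.4 = 39.69 ft.
Total head at well E: h = z + ψ = -31.84 + 39.69 = 7.85 ft.
Head difference: h(well A) − h(well E) = 0.67 − 7.85 = -7.18 ft.
Hydraulic gradient: i = |Δh| / L = 7.18 / 2361.7 = 0.00304.

i ≈ 0.00304 ft/ft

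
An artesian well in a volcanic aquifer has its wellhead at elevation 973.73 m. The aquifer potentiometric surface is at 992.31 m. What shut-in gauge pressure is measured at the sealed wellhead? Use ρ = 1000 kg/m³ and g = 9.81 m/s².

P ≈ 182 kPa

Head above the cap: Δh = 992.31 − 973.73 = 18.58 m.
P = ρgΔh = 1000 × 9.81 × 18.58 = 182270 Pa ≈ 182 kPa.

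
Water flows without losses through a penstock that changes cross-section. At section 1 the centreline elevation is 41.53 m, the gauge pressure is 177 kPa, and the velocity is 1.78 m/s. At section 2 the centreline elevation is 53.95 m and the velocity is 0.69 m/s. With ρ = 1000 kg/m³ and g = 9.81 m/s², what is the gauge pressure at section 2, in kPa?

P₂ ≈ 56.5 kPa

Pressure head at 1: ψ₁ = P₁/(ρg) = 177×1000 / (1000 × 9.81) = 18.04 m.
Velocity heads: v₁²/2g = 1.78²/19.62 = 0.161 m; v₂²/2g = 0.69²/19.62 = 0.024 m.
Total head H = z₁ + ψ₁ + v₁²/2g = 41.53 + 18.04 + 0.161 = 59.73 m.
ψ₂ = H − z₂ − v₂²/2g = 59.73 − 53.95 − 0.024 = 5.76 m.
P₂ = ρgψ₂ = 1000 × 9.81 × 5.76 ≈ 56.5 kPa.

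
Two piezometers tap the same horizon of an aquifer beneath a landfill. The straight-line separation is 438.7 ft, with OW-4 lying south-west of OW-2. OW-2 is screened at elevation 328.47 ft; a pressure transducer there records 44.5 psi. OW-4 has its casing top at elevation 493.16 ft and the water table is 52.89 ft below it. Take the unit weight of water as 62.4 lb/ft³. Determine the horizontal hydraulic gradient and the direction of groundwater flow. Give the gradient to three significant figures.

i ≈ 0.0208; groundwater flows toward the north-east

Pressure head at OW-2: ψ = 144·P/γ = 144 × 44.5 / 62.4 = 102.69 ft.
Total head at OW-2: h = z + ψ = 328.47 + 102.69 = 431.16 ft.
Total head at OW-4: h = 493.16 − 52.89 = 440.27 ft.
Head difference: h(OW-2) − h(OW-4) = 431.16 − 440.27 = -9.11 ft.
Hydraulic gradient: i = |Δh| / L = 9.11 / 438.7 = 0.0208.
Flow is from higher to lower head: from OW-4 toward OW-2, i.e. toward the north-east.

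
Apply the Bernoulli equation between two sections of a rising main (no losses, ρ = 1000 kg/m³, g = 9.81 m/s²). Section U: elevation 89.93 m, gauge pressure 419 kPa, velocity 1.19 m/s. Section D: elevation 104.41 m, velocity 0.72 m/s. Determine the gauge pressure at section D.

Pressure head at U: ψ₁ = P₁/(ρg) = 419×1000 / (1000 × 9.81) = 42.71 m.
Velocity heads: v₁²/2g = 1.19²/19.62 = 0.072 m; v₂²/2g = 0.72²/19.62 = 0.026 m.
Total head H = z₁ + ψ₁ + v₁²/2g = 89.93 + 42.71 + 0.072 = 132.71 m.
ψ₂ = H − z₂ − v₂²/2g = 132.71 − 104.41 − 0.026 = 28.27 m.
P₂ = ρgψ₂ = 1000 × 9.81 × 28.27 ≈ 277 kPa.

P₂ ≈ 277 kPa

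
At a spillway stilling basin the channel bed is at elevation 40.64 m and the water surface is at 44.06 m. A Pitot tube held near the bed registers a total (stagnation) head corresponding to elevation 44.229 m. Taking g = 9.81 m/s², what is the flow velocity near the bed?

Near the bed, under hydrostatic conditions, the piezometric head (z + ψ) equals the free-surface elevation, 44.06 m.
Velocity head = total − piezometric = 44.229 − 44.06 = 0.169 m.
v = √(2g·h_v) = √(2 × 9.81 × 0.169) = 1.82 m/s.

v ≈ 1.82 m/s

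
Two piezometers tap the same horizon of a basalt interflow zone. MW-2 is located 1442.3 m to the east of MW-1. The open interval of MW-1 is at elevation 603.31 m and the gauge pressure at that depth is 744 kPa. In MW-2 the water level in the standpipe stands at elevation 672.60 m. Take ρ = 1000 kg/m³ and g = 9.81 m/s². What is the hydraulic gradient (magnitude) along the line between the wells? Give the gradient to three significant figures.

Pressure head at MW-1: ψ = P/(ρg) = 744×1000 / (1000 × 9.81) = 75.84 m.
Total head at MW-1: h = z + ψ = 603.31 + 75.84 = 679.15 m.
Total head at MW-2: h = 672.60 m (water level in the piezometer is the total head).
Head difference: h(MW-1) − h(MW-2) = 679.15 − 672.60 = 6.55 m.
Hydraulic gradient: i = |Δh| / L = 6.55 / 1442.3 = 0.00454.

i ≈ 0.00454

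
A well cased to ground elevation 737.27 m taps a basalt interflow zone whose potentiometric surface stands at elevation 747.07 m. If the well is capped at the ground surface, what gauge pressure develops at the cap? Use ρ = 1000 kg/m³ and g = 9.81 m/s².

P ≈ 96.1 kPa

Head above the cap: Δh = 747.07 − 737.27 = 9.80 m.
P = ρgΔh = 1000 × 9.81 × 9.80 = 96138 Pa ≈ 96.1 kPa.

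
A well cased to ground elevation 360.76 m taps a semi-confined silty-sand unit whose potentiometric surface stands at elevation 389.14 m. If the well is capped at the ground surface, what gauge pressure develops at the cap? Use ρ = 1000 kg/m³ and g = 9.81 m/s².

P ≈ 278 kPa

Head above the cap: Δh = 389.14 − 360.76 = 28.38 m.
P = ρgΔh = 1000 × 9.81 × 28.38 = 278408 Pa ≈ 278 kPa.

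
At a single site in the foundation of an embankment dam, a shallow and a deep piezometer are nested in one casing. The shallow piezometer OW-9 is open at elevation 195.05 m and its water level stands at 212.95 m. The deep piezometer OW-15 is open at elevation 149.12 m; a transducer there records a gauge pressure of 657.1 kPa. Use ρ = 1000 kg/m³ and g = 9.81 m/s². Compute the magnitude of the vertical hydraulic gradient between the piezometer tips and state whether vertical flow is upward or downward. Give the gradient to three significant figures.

Total head at OW-9: h = 212.95 m (water level in the standpipe).
Pressure head at OW-15: ψ = P/(ρg) = 657.1×1000 / (1000 × 9.81) = 66.98 m.
Total head at OW-15: h = z + ψ = 149.12 + 66.98 = 216.10 m.
Δh = h(OW-9) − h(OW-15) = 212.95 − 216.10 = -3.15 m.
Vertical separation Δz = 195.05 − 149.12 = 45.93 m.
|i_v| = |Δh| / Δz = 3.15 / 45.93 = 0.0686.
Head is higher in the deep piezometer, so vertical flow is upward (discharge condition).

|i_v| ≈ 0.0686; vertical flow is upward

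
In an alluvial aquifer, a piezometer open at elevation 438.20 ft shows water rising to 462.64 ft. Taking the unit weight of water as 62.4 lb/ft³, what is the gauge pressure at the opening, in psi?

P ≈ 10.6 psi

Pressure head ψ = h − z = 462.64 − 438.20 = 24.44 ft.
P = γ·ψ / 144 = 62.4 × 24.44 / 144 = 10.6 psi.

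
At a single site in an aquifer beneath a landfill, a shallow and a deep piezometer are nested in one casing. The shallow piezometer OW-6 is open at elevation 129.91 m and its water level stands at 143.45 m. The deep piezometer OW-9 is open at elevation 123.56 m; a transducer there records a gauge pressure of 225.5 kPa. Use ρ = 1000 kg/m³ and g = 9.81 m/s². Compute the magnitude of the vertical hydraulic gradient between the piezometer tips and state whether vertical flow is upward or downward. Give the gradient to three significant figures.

Total head at OW-6: h = 143.45 m (water level in the standpipe).
Pressure head at OW-9: ψ = P/(ρg) = 225.5×1000 / (1000 × 9.81) = 22.99 m.
Total head at OW-9: h = z + ψ = 123.56 + 22.99 = 146.55 m.
Δh = h(OW-6) − h(OW-9) = 143.45 − 146.55 = -3.10 m.
Vertical separation Δz = 129.91 − 123.56 = 6.35 m.
|i_v| = |Δh| / Δz = 3.10 / 6.35 = 0.488.
Head is higher in the deep piezometer, so vertical flow is upward (discharge condition).

|i_v| ≈ 0.488; vertical flow is upward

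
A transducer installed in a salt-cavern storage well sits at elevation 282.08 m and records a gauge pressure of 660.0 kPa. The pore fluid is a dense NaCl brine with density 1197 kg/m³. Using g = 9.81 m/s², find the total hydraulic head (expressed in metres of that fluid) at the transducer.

h ≈ 338.29 m

ψ = P/(ρg) = 660.0×1000 / (1197 × 9.81) = 56.21 m.
h = z + ψ = 282.08 + 56.21 = 338.29 m.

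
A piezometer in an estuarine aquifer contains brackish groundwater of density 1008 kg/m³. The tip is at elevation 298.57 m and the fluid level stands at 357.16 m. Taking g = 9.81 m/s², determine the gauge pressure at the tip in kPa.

Pressure head ψ = h − z = 357.16 − 298.57 = 58.59 m.
P = ρgψ = 1008 × 9.81 × 58.59 = 579366 Pa ≈ 579 kPa.

P ≈ 579 kPa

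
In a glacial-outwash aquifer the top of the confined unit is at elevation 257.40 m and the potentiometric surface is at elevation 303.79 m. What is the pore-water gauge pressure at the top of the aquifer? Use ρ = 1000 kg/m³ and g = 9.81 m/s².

P ≈ 455 kPa

Pressure head at the aquifer top: ψ = h − z = 303.79 − 257.40 = 46.39 m.
P = ρgψ = 1000 × 9.81 × 46.39 = 455086 Pa ≈ 455 kPa.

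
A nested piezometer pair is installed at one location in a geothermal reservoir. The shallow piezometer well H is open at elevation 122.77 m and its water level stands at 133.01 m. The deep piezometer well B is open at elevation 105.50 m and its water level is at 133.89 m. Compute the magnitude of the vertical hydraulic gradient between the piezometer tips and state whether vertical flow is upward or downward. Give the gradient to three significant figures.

|i_v| ≈ 0.0510; vertical flow is upward

Total head at well H: h = 133.01 m (water level in the standpipe).
Total head at well B: h = 133.89 m.
Δh = h(well H) − h(well B) = 133.01 − 133.89 = -0.88 m.
Vertical separation Δz = 122.77 − 105.50 = 17.27 m.
|i_v| = |Δh| / Δz = 0.88 / 17.27 = 0.0510.
Head is higher in the deep piezometer, so vertical flow is upward (discharge condition).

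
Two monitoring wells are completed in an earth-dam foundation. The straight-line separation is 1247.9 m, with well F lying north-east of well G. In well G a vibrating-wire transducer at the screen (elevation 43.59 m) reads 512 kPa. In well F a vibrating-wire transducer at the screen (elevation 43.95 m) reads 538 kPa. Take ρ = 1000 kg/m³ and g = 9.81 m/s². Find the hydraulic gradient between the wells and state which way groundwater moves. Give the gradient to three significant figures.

Pressure head at well G: ψ = P/(ρg) = 512×1000 / (1000 × 9.81) = 52.19 m.
Total head at well G: h = z + ψ = 43.59 + 52.19 = 95.78 m.
Pressure head at well F: ψ = P/(ρg) = 538×1000 / (1000 × 9.81) = 54.84 m.
Total head at well F: h = z + ψ = 43.95 + 54.84 = 98.79 m.
Head difference: h(well G) − h(well F) = 95.78 − 98.79 = -3.01 m.
Hydraulic gradient: i = |Δh| / L = 3.01 / 1247.9 = 0.00241.
Flow is from higher to lower head: from well F toward well G, i.e. toward the south-west.

i ≈ 0.00241; groundwater flows toward the south-west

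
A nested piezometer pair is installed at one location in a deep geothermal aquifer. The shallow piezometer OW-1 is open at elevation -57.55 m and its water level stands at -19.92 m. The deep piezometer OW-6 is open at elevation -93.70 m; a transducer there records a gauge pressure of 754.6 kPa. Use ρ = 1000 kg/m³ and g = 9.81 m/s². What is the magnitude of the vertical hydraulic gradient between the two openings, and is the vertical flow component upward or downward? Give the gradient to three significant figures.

Total head at OW-1: h = -19.92 m (water level in the standpipe).
Pressure head at OW-6: ψ = P/(ρg) = 754.6×1000 / (1000 × 9.81) = 76.92 m.
Total head at OW-6: h = z + ψ = -93.70 + 76.92 = -16.78 m.
Δh = h(OW-1) − h(OW-6) = -19.92 − (-16.78) = -3.14 m.
Vertical separation Δz = -57.55 − (-93.70) = 36.15 m.
|i_v| = |Δh| / Δz = 3.14 / 36.15 = 0.0869.
Head is higher in the deep piezometer, so vertical flow is upward (discharge condition).

|i_v| ≈ 0.0869; vertical flow is upward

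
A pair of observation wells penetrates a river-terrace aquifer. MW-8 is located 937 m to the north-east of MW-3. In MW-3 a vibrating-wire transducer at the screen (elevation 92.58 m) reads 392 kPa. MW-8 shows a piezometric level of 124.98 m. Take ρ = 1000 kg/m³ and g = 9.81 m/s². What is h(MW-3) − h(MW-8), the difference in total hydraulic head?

Δh ≈ 7.56 m

Pressure head at MW-3: ψ = P/(ρg) = 392×1000 / (1000 × 9.81) = 39.96 m.
Total head at MW-3: h = z + ψ = 92.58 + 39.96 = 132.54 m.
Total head at MW-8: h = 124.98 m (water level in the piezometer is the total head).
Head difference: h(MW-3) − h(MW-8) = 132.54 − 124.98 = 7.56 m.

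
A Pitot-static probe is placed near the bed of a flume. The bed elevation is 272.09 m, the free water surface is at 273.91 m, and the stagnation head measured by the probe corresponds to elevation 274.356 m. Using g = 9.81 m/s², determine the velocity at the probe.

Near the bed, under hydrostatic conditions, the piezometric head (z + ψ) equals the free-surface elevation, 273.91 m.
Velocity head = total − piezometric = 274.356 − 273.91 = 0.446 m.
v = √(2g·h_v) = √(2 × 9.81 × 0.446) = 2.96 m/s.

v ≈ 2.96 m/s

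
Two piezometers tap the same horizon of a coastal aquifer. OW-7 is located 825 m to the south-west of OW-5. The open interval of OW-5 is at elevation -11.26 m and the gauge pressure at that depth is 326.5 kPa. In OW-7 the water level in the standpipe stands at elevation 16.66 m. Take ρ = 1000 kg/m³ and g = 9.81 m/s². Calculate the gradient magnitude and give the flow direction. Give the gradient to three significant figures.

Pressure head at OW-5: ψ = P/(ρg) = 326.5×1000 / (1000 × 9.81) = 33.28 m.
Total head at OW-5: h = z + ψ = -11.26 + 33.28 = 22.02 m.
Total head at OW-7: h = 16.66 m (water level in the piezometer is the total head).
Head difference: h(OW-5) − h(OW-7) = 22.02 − 16.66 = 5.36 m.
Hydraulic gradient: i = |Δh| / L = 5.36 / 825 = 0.00650.
Flow is from higher to lower head: from OW-5 toward OW-7, i.e. toward the south-west.

i ≈ 0.00650; groundwater flows toward the south-west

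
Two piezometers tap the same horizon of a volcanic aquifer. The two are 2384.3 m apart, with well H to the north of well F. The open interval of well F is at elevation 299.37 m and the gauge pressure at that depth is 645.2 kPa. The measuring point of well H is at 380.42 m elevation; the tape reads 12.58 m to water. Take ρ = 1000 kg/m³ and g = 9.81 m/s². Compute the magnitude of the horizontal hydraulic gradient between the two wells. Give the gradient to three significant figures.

Pressure head at well F: ψ = P/(ρg) = 645.2×1000 / (1000 × 9.81) = 65.77 m.
Total head at well F: h = z + ψ = 299.37 + 65.77 = 365.14 m.
Total head at well H: h = 380.42 − 12.58 = 367.84 m.
Head difference: h(well F) − h(well H) = 365.14 − 367.84 = -2.70 m.
Hydraulic gradient: i = |Δh| / L = 2.70 / 2384.3 = 0.00113.

i ≈ 0.00113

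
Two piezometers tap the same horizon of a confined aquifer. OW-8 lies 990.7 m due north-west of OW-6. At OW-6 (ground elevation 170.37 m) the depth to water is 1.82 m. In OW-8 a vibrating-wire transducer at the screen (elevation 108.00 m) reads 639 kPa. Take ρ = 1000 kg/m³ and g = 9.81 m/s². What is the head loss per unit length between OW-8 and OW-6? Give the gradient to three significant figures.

i ≈ 0.00463 m/m

Total head at OW-6: h = 170.37 − 1.82 = 168.55 m.
Pressure head at OW-8: ψ = P/(ρg) = 639×1000 / (1000 × 9.81) = 65.14 m.
Total head at OW-8: h = z + ψ = 108.00 + 65.14 = 173.14 m.
Head difference: h(OW-6) − h(OW-8) = 168.55 − 173.14 = -4.59 m.
Hydraulic gradient: i = |Δh| / L = 4.59 / 990.7 = 0.00463.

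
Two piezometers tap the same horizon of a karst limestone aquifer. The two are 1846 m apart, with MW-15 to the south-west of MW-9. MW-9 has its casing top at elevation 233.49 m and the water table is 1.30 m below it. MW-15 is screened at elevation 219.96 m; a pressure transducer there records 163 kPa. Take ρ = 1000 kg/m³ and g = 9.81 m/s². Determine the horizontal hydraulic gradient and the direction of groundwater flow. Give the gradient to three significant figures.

Total head at MW-9: h = 233.49 − 1.30 = 232.19 m.
Pressure head at MW-15: ψ = P/(ρg) = 163×1000 / (1000 × 9.81) = 16.62 m.
Total head at MW-15: h = z + ψ = 219.96 + 16.62 = 236.58 m.
Head difference: h(MW-9) − h(MW-15) = 232.19 − 236.58 = -4.39 m.
Hydraulic gradient: i = |Δh| / L = 4.39 / 1846 = 0.00238.
Flow is from higher to lower head: from MW-15 toward MW-9, i.e. toward the north-east.

i ≈ 0.00238; groundwater flows toward the north-east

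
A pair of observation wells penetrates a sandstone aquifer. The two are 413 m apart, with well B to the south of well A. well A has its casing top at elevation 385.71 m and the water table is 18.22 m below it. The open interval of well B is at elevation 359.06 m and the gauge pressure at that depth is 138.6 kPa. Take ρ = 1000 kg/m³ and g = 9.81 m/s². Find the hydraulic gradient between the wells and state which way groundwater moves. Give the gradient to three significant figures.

i ≈ 0.0138; groundwater flows toward the north

Total head at well A: h = 385.71 − 18.22 = 367.49 m.
Pressure head at well B: ψ = P/(ρg) = 138.6×1000 / (1000 × 9.81) = 14.13 m.
Total head at well B: h = z + ψ = 359.06 + 14.13 = 373.19 m.
Head difference: h(well A) − h(well B) = 367.49 − 373.19 = -5.70 m.
Hydraulic gradient: i = |Δh| / L = 5.70 / 413 = 0.0138.
Flow is from higher to lower head: from well B toward well A, i.e. toward the north.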